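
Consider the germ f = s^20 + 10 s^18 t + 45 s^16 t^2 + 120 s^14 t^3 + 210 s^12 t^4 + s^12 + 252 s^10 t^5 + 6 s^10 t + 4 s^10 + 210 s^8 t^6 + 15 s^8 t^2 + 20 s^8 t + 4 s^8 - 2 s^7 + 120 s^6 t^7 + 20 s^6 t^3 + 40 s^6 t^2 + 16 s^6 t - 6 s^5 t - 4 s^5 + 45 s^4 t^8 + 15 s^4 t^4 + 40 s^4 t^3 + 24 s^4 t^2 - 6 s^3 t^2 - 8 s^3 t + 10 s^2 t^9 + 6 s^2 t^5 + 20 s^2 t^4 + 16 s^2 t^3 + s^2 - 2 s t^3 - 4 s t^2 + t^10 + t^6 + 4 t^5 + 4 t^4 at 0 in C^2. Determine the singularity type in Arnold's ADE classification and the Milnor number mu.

The Hessian of f at 0 has rank 1. Corank 1: A-series; mu = 9 gives A_9.

Type A_9, Milnor number mu = 9.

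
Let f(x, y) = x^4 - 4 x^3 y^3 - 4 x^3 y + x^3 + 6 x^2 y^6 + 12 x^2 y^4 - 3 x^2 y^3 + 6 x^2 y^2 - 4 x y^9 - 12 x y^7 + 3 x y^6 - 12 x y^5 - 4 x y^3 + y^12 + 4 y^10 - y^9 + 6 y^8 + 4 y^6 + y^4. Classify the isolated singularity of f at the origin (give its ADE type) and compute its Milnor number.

Type E_{6}, Milnor number mu = 6.

The Hessian of f at 0 has rank 0. Corank 2; j^3 = x^3 is a perfect cube, so E-series; the 4-jet and mu = 6 give E_6.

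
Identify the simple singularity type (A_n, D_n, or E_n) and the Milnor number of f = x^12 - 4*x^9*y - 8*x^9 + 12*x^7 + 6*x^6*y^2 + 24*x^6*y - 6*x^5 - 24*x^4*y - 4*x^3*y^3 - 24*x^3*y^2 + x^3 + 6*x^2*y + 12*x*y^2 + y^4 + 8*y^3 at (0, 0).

Type E6, Milnor number mu = 6.

The Hessian of f at 0 is [[0, 0], [0, 0]] with rank 0, so corank 2. A Groebner basis of the Jacobian ideal J(f) in C{x,y} is {y^3, x^2 + 4*x*y + 4*y^2}; counting standard monomials gives mu = 6. Corank 2; j^3 = (x + 2*y)^3 is a perfect cube, so E-series; the 4-jet and mu = 6 give E_6.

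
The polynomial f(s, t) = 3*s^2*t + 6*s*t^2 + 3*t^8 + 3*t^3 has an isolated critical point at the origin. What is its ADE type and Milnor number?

Type D_9, Milnor number mu = 9.

The Hessian of f at 0 has rank 0. Corank 2; j^3 = 3*t*(s + t)^2 has shape L^2 M (L != M), so D-series; mu = 9 gives D_9.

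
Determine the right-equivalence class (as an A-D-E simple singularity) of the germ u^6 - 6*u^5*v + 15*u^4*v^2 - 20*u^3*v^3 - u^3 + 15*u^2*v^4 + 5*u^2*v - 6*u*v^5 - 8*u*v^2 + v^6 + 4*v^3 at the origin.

D7

The Hessian of f at 0 is [[0, 0], [0, 0]] with rank 0, so corank 2. A Groebner basis of the Jacobian ideal J(f) in C{u,v} is {u*v/6 + v^5 - v^2/3, u*v^2 - 2*v^3, u^2 - 3*u*v + 2*v^2}; counting standard monomials gives mu = 7. Corank 2; j^3 = -(u - 2*v)^2*(u - v) has shape L^2 M (L != M), so D-series; mu = 7 gives D_7.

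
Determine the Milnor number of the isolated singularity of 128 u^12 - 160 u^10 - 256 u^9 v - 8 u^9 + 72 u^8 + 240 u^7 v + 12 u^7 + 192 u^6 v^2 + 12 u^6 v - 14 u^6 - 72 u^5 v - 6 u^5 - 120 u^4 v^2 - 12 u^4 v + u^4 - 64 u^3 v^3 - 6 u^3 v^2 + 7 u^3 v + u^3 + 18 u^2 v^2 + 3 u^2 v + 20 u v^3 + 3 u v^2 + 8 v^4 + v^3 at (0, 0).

7

The Hessian of f at 0 has rank 0. Corank 2; j^3 = (u + v)^3 is a perfect cube, so E-series; the 4-jet and mu = 7 give E_7.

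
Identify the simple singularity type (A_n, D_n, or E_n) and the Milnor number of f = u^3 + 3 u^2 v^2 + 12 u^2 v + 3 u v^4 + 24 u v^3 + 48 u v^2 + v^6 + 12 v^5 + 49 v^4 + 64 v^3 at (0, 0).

Type E6, Milnor number mu = 6.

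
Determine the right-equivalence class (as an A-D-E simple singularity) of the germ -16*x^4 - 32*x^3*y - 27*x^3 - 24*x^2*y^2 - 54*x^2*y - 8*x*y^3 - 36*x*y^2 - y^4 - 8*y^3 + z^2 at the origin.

E6

The Hessian of f at 0 has rank 1. Corank 2; j^3 = -(3*x + 2*y)^3 is a perfect cube, so E-series; the 4-jet and mu = 6 give E_6.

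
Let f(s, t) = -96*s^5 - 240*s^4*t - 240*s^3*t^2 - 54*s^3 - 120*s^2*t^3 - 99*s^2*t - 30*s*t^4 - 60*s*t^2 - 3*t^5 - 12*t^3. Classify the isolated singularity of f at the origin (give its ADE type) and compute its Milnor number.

Type D_{6}, Milnor number mu = 6.

The Hessian of f at 0 has rank 0. Corank 2; j^3 = -3*(2*s + t)*(3*s + 2*t)^2 has shape L^2 M (L != M), so D-series; mu = 6 gives D_6.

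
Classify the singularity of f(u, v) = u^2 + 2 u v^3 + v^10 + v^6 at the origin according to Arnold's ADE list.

A9

The Hessian of f at 0 is [[2, 0], [0, 0]] with rank 1, so corank 1. A Groebner basis of the Jacobian ideal J(f) in C{u,v} is {u^3, u + v^3}; counting standard monomials gives mu = 9. Corank 1: A-series; mu = 9 gives A_9.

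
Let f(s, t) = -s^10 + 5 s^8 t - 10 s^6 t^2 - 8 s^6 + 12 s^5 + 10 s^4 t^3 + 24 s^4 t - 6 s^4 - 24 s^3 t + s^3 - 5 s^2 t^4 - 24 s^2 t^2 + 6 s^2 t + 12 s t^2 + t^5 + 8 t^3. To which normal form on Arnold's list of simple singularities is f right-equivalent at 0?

E_{8}

The Hessian of f at 0 has rank 0. Corank 2; j^3 = (s + 2*t)^3 is a perfect cube, so E-series; the 5-jet and mu = 8 give E_8.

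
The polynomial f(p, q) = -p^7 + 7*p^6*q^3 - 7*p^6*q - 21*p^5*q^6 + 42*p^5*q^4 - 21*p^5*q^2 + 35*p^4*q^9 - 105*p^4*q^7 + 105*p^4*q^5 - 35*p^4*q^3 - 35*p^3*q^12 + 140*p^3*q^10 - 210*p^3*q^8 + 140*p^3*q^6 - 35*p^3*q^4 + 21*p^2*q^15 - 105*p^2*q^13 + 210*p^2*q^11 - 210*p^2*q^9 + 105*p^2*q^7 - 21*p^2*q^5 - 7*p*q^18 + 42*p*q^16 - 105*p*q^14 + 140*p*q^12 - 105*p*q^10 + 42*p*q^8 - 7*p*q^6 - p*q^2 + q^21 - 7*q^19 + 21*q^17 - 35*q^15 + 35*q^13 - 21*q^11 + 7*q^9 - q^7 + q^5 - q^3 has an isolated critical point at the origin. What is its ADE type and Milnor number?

Type D_8, Milnor number mu = 8.

The Hessian of f at 0 has rank 0. Corank 2; j^3 = -q^2*(p + q) has shape L^2 M (L != M), so D-series; mu = 8 gives D_8.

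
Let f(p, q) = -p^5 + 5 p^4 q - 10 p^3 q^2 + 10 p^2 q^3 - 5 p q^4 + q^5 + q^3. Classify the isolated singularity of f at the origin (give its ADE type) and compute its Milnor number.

Type E_8, Milnor number mu = 8.

The Hessian of f at 0 has rank 0. Corank 2; j^3 = q^3 is a perfect cube, so E-series; the 5-jet and mu = 8 give E_8.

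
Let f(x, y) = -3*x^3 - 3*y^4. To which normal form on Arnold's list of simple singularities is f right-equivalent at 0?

E_6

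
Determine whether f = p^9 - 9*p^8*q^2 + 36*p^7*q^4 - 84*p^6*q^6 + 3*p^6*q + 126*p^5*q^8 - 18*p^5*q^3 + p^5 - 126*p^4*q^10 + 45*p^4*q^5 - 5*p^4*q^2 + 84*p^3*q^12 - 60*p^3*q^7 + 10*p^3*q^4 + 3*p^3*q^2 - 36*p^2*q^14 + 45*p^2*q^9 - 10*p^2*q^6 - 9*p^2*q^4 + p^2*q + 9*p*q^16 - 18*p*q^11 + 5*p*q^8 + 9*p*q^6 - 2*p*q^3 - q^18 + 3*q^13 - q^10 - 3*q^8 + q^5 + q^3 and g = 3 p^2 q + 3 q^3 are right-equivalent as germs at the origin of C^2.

Yes.

The Hessian of f at 0 has rank 0. Corank 2; j^3 = q*(p^2 + q^2) splits into three distinct lines over C (the quadratic factor has nonzero discriminant), so D_4. The Hessian of g at 0 has rank 0. Corank 2; j^3 = 3*q*(p^2 + q^2) splits into three distinct lines over C (the quadratic factor has nonzero discriminant), so D_4. Both have type D_4, hence right-equivalent.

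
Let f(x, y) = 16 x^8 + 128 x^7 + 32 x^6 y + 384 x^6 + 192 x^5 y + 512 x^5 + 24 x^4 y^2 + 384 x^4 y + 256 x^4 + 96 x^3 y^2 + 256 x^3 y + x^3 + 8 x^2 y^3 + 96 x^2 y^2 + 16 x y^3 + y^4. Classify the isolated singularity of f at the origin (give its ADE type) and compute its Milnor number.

Type E_{6}, Milnor number mu = 6.

The Hessian of f at 0 is [[0, 0], [0, 0]] with rank 0, so corank 2. A Groebner basis of the Jacobian ideal J(f) in C{x,y} is {y^4, x*y^2 + y^3/12, x^2}; counting standard monomials gives mu = 6. Corank 2; j^3 = x^3 is a perfect cube, so E-series; the 4-jet and mu = 6 give E_6.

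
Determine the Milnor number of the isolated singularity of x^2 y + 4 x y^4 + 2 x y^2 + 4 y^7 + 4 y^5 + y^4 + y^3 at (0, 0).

5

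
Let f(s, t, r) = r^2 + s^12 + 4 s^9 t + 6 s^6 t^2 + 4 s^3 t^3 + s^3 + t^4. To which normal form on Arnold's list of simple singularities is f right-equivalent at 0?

E6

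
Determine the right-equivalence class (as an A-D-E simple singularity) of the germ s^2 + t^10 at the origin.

A9

The Hessian of f at 0 is [[2, 0], [0, 0]] with rank 1, so corank 1. A Groebner basis of the Jacobian ideal J(f) in C{s,t} is {t^9, s}; counting standard monomials gives mu = 9. Corank 1: A-series; mu = 9 gives A_9.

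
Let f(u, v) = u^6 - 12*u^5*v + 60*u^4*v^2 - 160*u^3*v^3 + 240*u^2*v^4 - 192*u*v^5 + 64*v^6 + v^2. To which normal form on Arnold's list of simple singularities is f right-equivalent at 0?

The Hessian of f at 0 has rank 1. Corank 1: A-series; mu = 5 gives A_5.

A_5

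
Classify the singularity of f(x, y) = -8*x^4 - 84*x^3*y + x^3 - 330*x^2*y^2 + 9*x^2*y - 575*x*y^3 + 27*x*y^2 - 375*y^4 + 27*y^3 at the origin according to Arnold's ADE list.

E7

The Hessian of f at 0 has rank 0. Corank 2; j^3 = (x + 3*y)^3 is a perfect cube, so E-series; the 4-jet and mu = 7 give E_7.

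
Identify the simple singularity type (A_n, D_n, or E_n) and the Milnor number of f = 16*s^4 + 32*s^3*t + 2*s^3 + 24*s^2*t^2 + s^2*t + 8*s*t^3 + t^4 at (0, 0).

Type D_5, Milnor number mu = 5.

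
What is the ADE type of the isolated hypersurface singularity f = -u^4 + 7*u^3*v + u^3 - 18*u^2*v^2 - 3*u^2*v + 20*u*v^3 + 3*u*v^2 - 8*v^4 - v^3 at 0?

E7

The Hessian of f at 0 has rank 0. Corank 2; j^3 = (u - v)^3 is a perfect cube, so E-series; the 4-jet and mu = 7 give E_7.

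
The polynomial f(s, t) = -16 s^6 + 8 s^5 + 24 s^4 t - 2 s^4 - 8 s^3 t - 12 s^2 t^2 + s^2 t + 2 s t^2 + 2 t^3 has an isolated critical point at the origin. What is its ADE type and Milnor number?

Type D4, Milnor number mu = 4.

The Hessian of f at 0 has rank 0. Corank 2; j^3 = t*(s^2 + 2*s*t + 2*t^2) splits into three distinct lines over C (the quadratic factor has nonzero discriminant), so D_4.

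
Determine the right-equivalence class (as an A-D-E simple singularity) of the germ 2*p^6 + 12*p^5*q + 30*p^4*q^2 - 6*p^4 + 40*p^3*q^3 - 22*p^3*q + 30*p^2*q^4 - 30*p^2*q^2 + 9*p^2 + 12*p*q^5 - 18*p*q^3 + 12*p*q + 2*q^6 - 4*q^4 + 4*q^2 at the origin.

A_5

The Hessian of f at 0 has rank 1. Corank 1: A-series; mu = 5 gives A_5.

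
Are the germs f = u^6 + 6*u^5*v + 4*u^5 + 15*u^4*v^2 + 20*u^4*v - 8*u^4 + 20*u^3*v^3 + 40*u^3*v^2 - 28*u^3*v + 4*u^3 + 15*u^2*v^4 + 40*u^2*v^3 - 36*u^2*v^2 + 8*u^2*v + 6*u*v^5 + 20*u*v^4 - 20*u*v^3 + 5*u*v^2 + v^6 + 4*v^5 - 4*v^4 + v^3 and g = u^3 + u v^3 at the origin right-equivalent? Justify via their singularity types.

No.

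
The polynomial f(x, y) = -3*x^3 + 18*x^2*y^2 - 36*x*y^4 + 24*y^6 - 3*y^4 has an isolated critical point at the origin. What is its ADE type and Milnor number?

Type E6, Milnor number mu = 6.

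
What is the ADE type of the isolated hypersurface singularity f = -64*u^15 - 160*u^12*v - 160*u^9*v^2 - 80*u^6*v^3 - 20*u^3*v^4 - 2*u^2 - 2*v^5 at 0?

The Hessian of f at 0 is [[-4, 0], [0, 0]] with rank 1, so corank 1. A Groebner basis of the Jacobian ideal J(f) in C{u,v} is {v^4, u}; counting standard monomials gives mu = 4. Corank 1: A-series; mu = 4 gives A_4.

A_4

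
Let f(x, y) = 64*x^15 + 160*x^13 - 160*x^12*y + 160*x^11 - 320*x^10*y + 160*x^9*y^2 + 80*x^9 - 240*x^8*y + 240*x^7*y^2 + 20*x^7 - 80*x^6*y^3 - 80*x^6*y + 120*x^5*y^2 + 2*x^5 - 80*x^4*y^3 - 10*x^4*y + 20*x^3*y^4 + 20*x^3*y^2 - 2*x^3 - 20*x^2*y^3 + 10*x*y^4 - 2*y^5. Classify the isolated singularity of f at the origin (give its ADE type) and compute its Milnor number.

Type E_{8}, Milnor number mu = 8.

The Hessian of f at 0 has rank 0. Corank 2; j^3 = -2*x^3 is a perfect cube, so E-series; the 5-jet and mu = 8 give E_8.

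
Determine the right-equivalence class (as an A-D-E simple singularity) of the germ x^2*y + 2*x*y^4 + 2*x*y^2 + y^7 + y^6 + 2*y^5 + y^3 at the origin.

D7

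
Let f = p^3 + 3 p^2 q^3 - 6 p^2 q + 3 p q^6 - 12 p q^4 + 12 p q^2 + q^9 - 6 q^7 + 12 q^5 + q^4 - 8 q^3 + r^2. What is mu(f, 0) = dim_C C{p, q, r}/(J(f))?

6

The Hessian of f at 0 has rank 1. Corank 2; j^3 = (p - 2*q)^3 is a perfect cube, so E-series; the 4-jet and mu = 6 give E_6.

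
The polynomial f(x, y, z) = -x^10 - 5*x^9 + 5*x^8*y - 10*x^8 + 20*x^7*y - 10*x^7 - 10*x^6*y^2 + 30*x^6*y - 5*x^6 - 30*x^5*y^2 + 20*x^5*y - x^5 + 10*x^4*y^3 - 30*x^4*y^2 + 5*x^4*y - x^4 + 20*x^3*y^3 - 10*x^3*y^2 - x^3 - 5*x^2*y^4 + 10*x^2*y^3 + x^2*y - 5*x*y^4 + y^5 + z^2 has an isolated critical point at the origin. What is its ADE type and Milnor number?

Type D_{6}, Milnor number mu = 6.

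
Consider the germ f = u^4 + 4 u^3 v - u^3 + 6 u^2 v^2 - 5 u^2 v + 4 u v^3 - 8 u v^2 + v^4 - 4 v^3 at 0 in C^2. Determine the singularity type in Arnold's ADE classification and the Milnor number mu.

The Hessian of f at 0 is [[0, 0], [0, 0]] with rank 0, so corank 2. A Groebner basis of the Jacobian ideal J(f) in C{u,v} is {u*v^2 - u*v/2 - v^2, u*v/4 + v^3 + v^2/2, u^2 + 3*u*v + 2*v^2}; counting standard monomials gives mu = 5. Corank 2; j^3 = -(u + v)*(u + 2*v)^2 has shape L^2 M (L != M), so D-series; mu = 5 gives D_5.

Type D5, Milnor number mu = 5.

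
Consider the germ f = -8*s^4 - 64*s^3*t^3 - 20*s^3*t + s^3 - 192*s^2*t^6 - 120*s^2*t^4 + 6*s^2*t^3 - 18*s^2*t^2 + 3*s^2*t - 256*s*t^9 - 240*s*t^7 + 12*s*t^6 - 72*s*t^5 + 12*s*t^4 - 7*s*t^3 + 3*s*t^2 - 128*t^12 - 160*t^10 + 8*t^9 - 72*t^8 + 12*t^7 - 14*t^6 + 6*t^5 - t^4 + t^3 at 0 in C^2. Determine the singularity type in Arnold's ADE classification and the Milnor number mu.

Type E_{7}, Milnor number mu = 7.

The Hessian of f at 0 is [[0, 0], [0, 0]] with rank 0, so corank 2. A Groebner basis of the Jacobian ideal J(f) in C{s,t} is {3*s^2/4 + 3*s*t/2 + t^4 + t^3/4 + 3*t^2/4, s^3 - 9*s^2/4 - 9*s*t/2 + t^3/4 - 9*t^2/4, s^2*t + 7*s^2/4 + 7*s*t/2 - 5*t^3/12 + 7*t^2/4, -s^2 + s*t^2 - 2*s*t + 2*t^3/3 - t^2}; counting standard monomials gives mu = 7. Corank 2; j^3 = (s + t)^3 is a perfect cube, so E-series; the 4-jet and mu = 7 give E_7.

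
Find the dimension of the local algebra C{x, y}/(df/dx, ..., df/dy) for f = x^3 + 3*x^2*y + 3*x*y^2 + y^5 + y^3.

The Hessian of f at 0 has rank 0. Corank 2; j^3 = (x + y)^3 is a perfect cube, so E-series; the 5-jet and mu = 8 give E_8.

8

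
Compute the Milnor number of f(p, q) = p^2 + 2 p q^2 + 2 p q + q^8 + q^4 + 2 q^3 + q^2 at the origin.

The Hessian of f at 0 is [[2, 2], [2, 2]] with rank 1, so corank 1. A Groebner basis of the Jacobian ideal J(f) in C{p,q} is {p^4 + 6*p^3 + 14*p^2*q - 11*p^2 - 14*p*q + 3*p + 3*q, p^3*q - 3*p^3 - 6*p^2*q + 4*p^2 + 5*p*q - p - q, p + q^2 + q}; counting standard monomials gives mu = 7. Corank 1: A-series; mu = 7 gives A_7.

7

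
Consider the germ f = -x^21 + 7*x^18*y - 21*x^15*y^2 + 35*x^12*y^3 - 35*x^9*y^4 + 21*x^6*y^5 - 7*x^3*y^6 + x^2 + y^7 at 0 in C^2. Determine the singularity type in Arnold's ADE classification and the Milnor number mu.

Type A_6, Milnor number mu = 6.

The Hessian of f at 0 has rank 1. Corank 1: A-series; mu = 6 gives A_6.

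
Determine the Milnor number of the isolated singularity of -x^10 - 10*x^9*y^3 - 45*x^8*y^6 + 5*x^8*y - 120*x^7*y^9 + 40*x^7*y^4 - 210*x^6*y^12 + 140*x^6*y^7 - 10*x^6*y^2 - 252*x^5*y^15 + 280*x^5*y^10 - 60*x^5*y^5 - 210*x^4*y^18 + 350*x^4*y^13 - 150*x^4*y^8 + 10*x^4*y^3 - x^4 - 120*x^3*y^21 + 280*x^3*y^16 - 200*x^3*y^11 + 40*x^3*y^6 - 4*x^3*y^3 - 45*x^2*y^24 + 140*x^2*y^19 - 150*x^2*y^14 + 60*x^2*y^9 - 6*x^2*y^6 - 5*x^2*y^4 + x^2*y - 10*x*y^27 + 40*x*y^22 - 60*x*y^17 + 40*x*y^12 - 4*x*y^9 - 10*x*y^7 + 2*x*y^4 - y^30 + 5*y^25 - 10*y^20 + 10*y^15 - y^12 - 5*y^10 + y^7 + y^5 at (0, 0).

6

The Hessian of f at 0 is [[0, 0], [0, 0]] with rank 0, so corank 2. A Groebner basis of the Jacobian ideal J(f) in C{x,y} is {x*y + y^4, x*y^2, x^2 - 5*x*y}; counting standard monomials gives mu = 6. Corank 2; j^3 = x^2*y has shape L^2 M (L != M), so D-series; mu = 6 gives D_6.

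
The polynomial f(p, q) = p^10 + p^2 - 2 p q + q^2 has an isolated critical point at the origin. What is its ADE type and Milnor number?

The Hessian of f at 0 is [[2, -2], [-2, 2]] with rank 1, so corank 1. A Groebner basis of the Jacobian ideal J(f) in C{p,q} is {q^9, p - q}; counting standard monomials gives mu = 9. Corank 1: A-series; mu = 9 gives A_9.

Type A_9, Milnor number mu = 9.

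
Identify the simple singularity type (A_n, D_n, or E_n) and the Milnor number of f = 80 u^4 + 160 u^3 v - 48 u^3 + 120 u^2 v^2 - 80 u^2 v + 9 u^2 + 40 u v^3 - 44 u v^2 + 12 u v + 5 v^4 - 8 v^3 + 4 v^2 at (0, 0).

Type A_3, Milnor number mu = 3.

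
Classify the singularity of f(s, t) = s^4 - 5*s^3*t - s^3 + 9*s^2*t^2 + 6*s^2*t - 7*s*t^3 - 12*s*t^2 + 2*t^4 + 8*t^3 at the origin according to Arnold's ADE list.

E_7

The Hessian of f at 0 is [[0, 0], [0, 0]] with rank 0, so corank 2. A Groebner basis of the Jacobian ideal J(f) in C{s,t} is {3*s^2 - 12*s*t + t^4 - t^3 + 12*t^2, s^3 - 18*s^2 + 72*s*t - 2*t^3 - 72*t^2, s^2*t - 7*s^2 + 28*s*t - 5*t^3/3 - 28*t^2, -2*s^2 + s*t^2 + 8*s*t - 4*t^3/3 - 8*t^2}; counting standard monomials gives mu = 7. Corank 2; j^3 = -(s - 2*t)^3 is a perfect cube, so E-series; the 4-jet and mu = 7 give E_7.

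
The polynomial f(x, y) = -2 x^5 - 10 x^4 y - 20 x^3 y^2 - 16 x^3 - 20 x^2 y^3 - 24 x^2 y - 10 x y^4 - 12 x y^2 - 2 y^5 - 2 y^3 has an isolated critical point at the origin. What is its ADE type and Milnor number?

Type E_{8}, Milnor number mu = 8.

The Hessian of f at 0 has rank 0. Corank 2; j^3 = -2*(2*x + y)^3 is a perfect cube, so E-series; the 5-jet and mu = 8 give E_8.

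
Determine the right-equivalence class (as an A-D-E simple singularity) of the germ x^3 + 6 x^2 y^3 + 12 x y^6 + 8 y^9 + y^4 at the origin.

The Hessian of f at 0 is [[0, 0], [0, 0]] with rank 0, so corank 2. A Groebner basis of the Jacobian ideal J(f) in C{x,y} is {y^3, x^2}; counting standard monomials gives mu = 6. Corank 2; j^3 = x^3 is a perfect cube, so E-series; the 4-jet and mu = 6 give E_6.

E_{6}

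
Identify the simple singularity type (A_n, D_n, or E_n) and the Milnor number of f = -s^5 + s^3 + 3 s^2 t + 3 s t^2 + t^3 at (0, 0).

The Hessian of f at 0 has rank 0. Corank 2; j^3 = (s + t)^3 is a perfect cube, so E-series; the 5-jet and mu = 8 give E_8.

Type E_8, Milnor number mu = 8.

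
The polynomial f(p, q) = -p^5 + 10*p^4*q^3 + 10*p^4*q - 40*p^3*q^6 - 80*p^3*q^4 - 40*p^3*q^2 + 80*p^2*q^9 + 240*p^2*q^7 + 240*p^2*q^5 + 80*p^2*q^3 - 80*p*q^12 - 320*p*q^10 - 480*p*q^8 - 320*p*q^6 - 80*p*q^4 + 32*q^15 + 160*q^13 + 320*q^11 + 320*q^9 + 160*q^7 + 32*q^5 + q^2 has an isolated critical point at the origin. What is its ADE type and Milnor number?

Type A4, Milnor number mu = 4.

The Hessian of f at 0 has rank 1. Corank 1: A-series; mu = 4 gives A_4.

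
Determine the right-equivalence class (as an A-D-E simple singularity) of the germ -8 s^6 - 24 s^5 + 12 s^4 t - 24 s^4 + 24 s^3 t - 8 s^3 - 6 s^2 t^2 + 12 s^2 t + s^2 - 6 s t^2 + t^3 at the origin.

The Hessian of f at 0 has rank 1. Corank 1: A-series; mu = 2 gives A_2.

A_2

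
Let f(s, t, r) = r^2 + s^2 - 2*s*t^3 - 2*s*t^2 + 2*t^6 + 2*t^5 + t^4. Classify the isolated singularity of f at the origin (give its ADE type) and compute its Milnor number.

Type A5, Milnor number mu = 5.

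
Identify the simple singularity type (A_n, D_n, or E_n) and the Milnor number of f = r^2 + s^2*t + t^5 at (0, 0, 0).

The Hessian of f at 0 has rank 1. Corank 2; j^3 = s^2*t has shape L^2 M (L != M), so D-series; mu = 6 gives D_6.

Type D6, Milnor number mu = 6.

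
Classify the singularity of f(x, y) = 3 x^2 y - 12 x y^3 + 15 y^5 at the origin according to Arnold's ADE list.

D6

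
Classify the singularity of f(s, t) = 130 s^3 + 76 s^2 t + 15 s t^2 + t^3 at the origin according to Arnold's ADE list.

The Hessian of f at 0 has rank 0. Corank 2; j^3 = (5*s + t)*(26*s^2 + 10*s*t + t^2) splits into three distinct lines over C (the quadratic factor has nonzero discriminant), so D_4.

D_4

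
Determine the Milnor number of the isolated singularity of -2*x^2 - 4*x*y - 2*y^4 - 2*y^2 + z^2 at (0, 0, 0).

3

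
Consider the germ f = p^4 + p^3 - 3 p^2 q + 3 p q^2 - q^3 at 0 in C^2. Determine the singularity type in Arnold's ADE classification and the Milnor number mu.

Type E_6, Milnor number mu = 6.

The Hessian of f at 0 is [[0, 0], [0, 0]] with rank 0, so corank 2. A Groebner basis of the Jacobian ideal J(f) in C{p,q} is {q^4, p*q^2 - 2*q^3/3, p^2 - 2*p*q + q^2}; counting standard monomials gives mu = 6. Corank 2; j^3 = (p - q)^3 is a perfect cube, so E-series; the 4-jet and mu = 6 give E_6.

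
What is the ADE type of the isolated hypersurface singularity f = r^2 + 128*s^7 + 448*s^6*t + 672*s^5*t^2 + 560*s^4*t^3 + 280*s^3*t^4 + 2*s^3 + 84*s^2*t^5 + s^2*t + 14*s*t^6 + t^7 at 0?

D8

The Hessian of f at 0 has rank 1. Corank 2; j^3 = s^2*(2*s + t) has shape L^2 M (L != M), so D-series; mu = 8 gives D_8.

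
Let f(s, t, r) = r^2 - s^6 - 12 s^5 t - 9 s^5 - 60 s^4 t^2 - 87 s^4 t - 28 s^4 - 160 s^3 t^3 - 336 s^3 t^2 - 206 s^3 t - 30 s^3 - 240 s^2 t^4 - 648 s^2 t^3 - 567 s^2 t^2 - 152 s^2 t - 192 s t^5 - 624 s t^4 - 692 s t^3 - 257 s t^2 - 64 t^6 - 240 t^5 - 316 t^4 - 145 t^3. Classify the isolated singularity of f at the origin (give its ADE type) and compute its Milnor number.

The Hessian of f at 0 is [[0, 0, 0], [0, 0, 0], [0, 0, 2]] with rank 1, so corank 2. A Groebner basis of the Jacobian ideal J(f) in C{s,t,r} is {t^3, s^2 - 71*t^2/26, s*t + 43*t^2/26, r}; counting standard monomials gives mu = 4. Corank 2; j^3 = -(3*s + 5*t)*(10*s^2 + 34*s*t + 29*t^2) splits into three distinct lines over C (the quadratic factor has nonzero discriminant), so D_4.

Type D_{4}, Milnor number mu = 4.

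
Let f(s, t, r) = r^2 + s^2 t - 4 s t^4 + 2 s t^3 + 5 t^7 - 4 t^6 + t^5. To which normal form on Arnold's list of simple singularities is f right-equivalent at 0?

D8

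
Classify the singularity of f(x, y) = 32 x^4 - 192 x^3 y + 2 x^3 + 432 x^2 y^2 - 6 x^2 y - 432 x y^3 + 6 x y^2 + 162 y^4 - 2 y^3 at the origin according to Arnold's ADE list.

E_{6}

The Hessian of f at 0 is [[0, 0], [0, 0]] with rank 0, so corank 2. A Groebner basis of the Jacobian ideal J(f) in C{x,y} is {y^4, x*y^2 - 7*y^3/6, x^2 - 2*x*y + y^2}; counting standard monomials gives mu = 6. Corank 2; j^3 = 2*(x - y)^3 is a perfect cube, so E-series; the 4-jet and mu = 6 give E_6.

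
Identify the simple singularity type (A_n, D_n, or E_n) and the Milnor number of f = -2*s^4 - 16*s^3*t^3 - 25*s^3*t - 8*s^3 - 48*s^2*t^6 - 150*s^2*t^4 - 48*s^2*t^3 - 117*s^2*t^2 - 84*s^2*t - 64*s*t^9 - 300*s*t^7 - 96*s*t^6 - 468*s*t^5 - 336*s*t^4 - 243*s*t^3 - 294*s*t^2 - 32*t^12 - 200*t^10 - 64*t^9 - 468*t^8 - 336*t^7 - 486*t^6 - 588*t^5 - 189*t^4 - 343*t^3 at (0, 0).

The Hessian of f at 0 is [[0, 0], [0, 0]] with rank 0, so corank 2. A Groebner basis of the Jacobian ideal J(f) in C{s,t} is {768*s^2 + 5376*s*t + t^4 - 8*t^3 + 9408*t^2, s^3 + 1092*s^2 + 7644*s*t + 63*t^3/2 + 13377*t^2, s^2*t - 216*s^2 - 1512*s*t - 10*t^3 - 2646*t^2, 32*s^2 + s*t^2 + 224*s*t + 19*t^3/6 + 392*t^2}; counting standard monomials gives mu = 7. Corank 2; j^3 = -(2*s + 7*t)^3 is a perfect cube, so E-series; the 4-jet and mu = 7 give E_7.

Type E7, Milnor number mu = 7.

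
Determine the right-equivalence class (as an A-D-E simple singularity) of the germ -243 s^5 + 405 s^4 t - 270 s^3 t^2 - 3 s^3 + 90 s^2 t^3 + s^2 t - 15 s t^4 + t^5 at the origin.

D_{6}

The Hessian of f at 0 is [[0, 0], [0, 0]] with rank 0, so corank 2. A Groebner basis of the Jacobian ideal J(f) in C{s,t} is {s*t/15 + t^4, s*t^2, s^2 - s*t/3}; counting standard monomials gives mu = 6. Corank 2; j^3 = -s^2*(3*s - t) has shape L^2 M (L != M), so D-series; mu = 6 gives D_6.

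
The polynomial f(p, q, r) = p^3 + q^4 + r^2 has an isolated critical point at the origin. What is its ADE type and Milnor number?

The Hessian of f at 0 has rank 1. Corank 2; j^3 = p^3 is a perfect cube, so E-series; the 4-jet and mu = 6 give E_6.

Type E_{6}, Milnor number mu = 6.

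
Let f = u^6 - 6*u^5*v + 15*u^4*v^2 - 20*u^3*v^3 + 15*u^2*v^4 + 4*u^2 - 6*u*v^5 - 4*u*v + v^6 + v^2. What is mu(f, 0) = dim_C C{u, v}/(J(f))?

The Hessian of f at 0 has rank 1. Corank 1: A-series; mu = 5 gives A_5.

5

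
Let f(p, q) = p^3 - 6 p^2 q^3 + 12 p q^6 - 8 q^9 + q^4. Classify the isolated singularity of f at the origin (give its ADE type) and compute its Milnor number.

Type E_{6}, Milnor number mu = 6.

The Hessian of f at 0 has rank 0. Corank 2; j^3 = p^3 is a perfect cube, so E-series; the 4-jet and mu = 6 give E_6.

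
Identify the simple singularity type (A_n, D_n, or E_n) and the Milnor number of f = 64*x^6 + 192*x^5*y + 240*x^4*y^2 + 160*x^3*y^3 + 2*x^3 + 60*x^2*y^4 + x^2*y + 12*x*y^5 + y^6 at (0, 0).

Type D7, Milnor number mu = 7.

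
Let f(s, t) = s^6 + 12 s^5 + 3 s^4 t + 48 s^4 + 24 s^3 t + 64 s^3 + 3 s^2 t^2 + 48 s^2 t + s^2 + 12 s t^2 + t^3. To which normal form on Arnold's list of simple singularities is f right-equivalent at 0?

A_2

The Hessian of f at 0 is [[2, 0], [0, 0]] with rank 1, so corank 1. A Groebner basis of the Jacobian ideal J(f) in C{s,t} is {t^2, s}; counting standard monomials gives mu = 2. Corank 1: A-series; mu = 2 gives A_2.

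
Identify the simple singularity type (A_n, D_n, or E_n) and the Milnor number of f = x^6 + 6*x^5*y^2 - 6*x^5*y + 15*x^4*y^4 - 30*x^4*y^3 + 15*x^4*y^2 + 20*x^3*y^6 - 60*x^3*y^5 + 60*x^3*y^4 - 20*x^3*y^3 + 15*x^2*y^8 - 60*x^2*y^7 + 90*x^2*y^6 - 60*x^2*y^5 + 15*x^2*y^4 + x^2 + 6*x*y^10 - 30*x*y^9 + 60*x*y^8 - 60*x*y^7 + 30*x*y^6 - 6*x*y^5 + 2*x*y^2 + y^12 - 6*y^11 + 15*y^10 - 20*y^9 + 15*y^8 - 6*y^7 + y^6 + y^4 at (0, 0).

Type A_5, Milnor number mu = 5.

The Hessian of f at 0 has rank 1. Corank 1: A-series; mu = 5 gives A_5.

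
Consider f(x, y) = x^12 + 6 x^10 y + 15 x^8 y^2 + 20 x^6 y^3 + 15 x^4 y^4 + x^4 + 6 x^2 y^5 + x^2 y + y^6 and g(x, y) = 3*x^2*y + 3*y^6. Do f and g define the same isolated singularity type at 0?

Yes.

The Hessian of f at 0 is [[0, 0], [0, 0]] with rank 0, so corank 2. A Groebner basis of the Jacobian ideal J(f) in C{x,y} is {x^2/6 + y^5, x^3, x*y}; counting standard monomials gives mu = 7. Corank 2; j^3 = x^2*y has shape L^2 M (L != M), so D-series; mu = 7 gives D_7. The Hessian of g at 0 is [[0, 0], [0, 0]] with rank 0, so corank 2. A Groebner basis of the Jacobian ideal J(g) in C{x,y} is {x^2/6 + y^5, x^3, x*y}; counting standard monomials gives mu = 7. Corank 2; j^3 = 3*x^2*y has shape L^2 M (L != M), so D-series; mu = 7 gives D_7. Both have type D_7, hence right-equivalent.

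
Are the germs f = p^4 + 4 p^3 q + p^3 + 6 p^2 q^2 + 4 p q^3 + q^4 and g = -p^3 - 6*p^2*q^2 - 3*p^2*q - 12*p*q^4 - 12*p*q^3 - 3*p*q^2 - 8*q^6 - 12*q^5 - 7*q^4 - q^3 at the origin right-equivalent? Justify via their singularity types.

Yes.

The Hessian of f at 0 has rank 0. Corank 2; j^3 = p^3 is a perfect cube, so E-series; the 4-jet and mu = 6 give E_6. The Hessian of g at 0 has rank 0. Corank 2; j^3 = -(p + q)^3 is a perfect cube, so E-series; the 4-jet and mu = 6 give E_6. Both have type E_6, hence right-equivalent.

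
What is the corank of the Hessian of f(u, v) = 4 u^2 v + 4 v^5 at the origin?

Hessian at 0 has rank 0.

2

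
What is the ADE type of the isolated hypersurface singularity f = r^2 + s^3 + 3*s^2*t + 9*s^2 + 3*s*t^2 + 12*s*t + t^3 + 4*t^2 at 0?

The Hessian of f at 0 has rank 2. Corank 1: A-series; mu = 2 gives A_2.

A2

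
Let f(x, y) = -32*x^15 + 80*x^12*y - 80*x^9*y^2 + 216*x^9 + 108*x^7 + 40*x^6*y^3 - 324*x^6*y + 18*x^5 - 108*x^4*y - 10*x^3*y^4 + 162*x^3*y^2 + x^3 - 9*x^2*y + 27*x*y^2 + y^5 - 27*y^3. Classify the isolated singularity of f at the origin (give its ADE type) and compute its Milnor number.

The Hessian of f at 0 is [[0, 0], [0, 0]] with rank 0, so corank 2. A Groebner basis of the Jacobian ideal J(f) in C{x,y} is {x^2/324 + x*y^3 - x*y/54 + y^2/36, y^4, x^3 - 27*x*y^2 + 54*y^3, x^2*y - 6*x*y^2 + 9*y^3}; counting standard monomials gives mu = 8. Corank 2; j^3 = (x - 3*y)^3 is a perfect cube, so E-series; the 5-jet and mu = 8 give E_8.

Type E_{8}, Milnor number mu = 8.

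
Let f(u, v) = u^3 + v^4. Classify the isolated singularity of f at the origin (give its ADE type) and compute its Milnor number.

Type E6, Milnor number mu = 6.

The Hessian of f at 0 has rank 0. Corank 2; j^3 = u^3 is a perfect cube, so E-series; the 4-jet and mu = 6 give E_6.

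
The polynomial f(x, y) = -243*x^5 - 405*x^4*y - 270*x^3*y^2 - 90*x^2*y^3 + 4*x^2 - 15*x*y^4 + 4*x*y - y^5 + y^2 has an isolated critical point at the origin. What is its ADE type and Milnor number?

The Hessian of f at 0 has rank 1. Corank 1: A-series; mu = 4 gives A_4.

Type A_4, Milnor number mu = 4.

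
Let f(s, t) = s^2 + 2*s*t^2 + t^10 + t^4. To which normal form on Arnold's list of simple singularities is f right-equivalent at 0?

A_9

The Hessian of f at 0 has rank 1. Corank 1: A-series; mu = 9 gives A_9.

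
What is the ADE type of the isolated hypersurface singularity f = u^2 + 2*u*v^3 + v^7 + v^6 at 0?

A6

The Hessian of f at 0 has rank 1. Corank 1: A-series; mu = 6 gives A_6.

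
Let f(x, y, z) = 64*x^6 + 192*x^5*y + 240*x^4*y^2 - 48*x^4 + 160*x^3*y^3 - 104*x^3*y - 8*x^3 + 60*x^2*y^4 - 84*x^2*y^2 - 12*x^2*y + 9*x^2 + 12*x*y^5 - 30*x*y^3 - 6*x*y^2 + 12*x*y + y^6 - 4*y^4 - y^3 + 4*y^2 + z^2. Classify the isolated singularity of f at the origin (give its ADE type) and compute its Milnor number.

The Hessian of f at 0 is [[18, 12, 0], [12, 8, 0], [0, 0, 2]] with rank 2, so corank 1. A Groebner basis of the Jacobian ideal J(f) in C{x,y,z} is {y^2, x + 2*y/3, z}; counting standard monomials gives mu = 2. Corank 1: A-series; mu = 2 gives A_2.

Type A_{2}, Milnor number mu = 2.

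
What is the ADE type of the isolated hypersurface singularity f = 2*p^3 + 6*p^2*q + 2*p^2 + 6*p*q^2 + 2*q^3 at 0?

A_{2}

The Hessian of f at 0 is [[4, 0], [0, 0]] with rank 1, so corank 1. A Groebner basis of the Jacobian ideal J(f) in C{p,q} is {q^2, p}; counting standard monomials gives mu = 2. Corank 1: A-series; mu = 2 gives A_2.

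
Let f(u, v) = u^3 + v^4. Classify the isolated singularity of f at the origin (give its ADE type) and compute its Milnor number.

The Hessian of f at 0 is [[0, 0], [0, 0]] with rank 0, so corank 2. A Groebner basis of the Jacobian ideal J(f) in C{u,v} is {v^3, u^2}; counting standard monomials gives mu = 6. Corank 2; j^3 = u^3 is a perfect cube, so E-series; the 4-jet and mu = 6 give E_6.

Type E_6, Milnor number mu = 6.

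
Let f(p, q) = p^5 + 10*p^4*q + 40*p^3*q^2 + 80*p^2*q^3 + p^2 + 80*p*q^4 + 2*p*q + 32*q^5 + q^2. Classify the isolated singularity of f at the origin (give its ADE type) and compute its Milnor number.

Type A4, Milnor number mu = 4.

The Hessian of f at 0 is [[2, 2], [2, 2]] with rank 1, so corank 1. A Groebner basis of the Jacobian ideal J(f) in C{p,q} is {q^4, p + q}; counting standard monomials gives mu = 4. Corank 1: A-series; mu = 4 gives A_4.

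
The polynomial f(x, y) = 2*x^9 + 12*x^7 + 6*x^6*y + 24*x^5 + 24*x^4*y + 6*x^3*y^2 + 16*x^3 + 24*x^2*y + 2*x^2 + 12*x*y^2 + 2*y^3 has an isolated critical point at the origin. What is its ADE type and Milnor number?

The Hessian of f at 0 is [[4, 0], [0, 0]] with rank 1, so corank 1. A Groebner basis of the Jacobian ideal J(f) in C{x,y} is {y^2, x}; counting standard monomials gives mu = 2. Corank 1: A-series; mu = 2 gives A_2.

Type A_2, Milnor number mu = 2.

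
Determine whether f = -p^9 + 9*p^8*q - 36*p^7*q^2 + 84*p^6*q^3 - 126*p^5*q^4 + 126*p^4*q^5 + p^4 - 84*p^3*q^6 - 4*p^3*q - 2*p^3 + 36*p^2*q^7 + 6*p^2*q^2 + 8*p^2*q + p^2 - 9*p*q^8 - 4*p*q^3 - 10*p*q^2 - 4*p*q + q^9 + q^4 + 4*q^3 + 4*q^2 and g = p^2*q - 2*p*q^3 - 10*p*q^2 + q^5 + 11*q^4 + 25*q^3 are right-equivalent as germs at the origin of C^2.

The Hessian of f at 0 has rank 1. Corank 1: A-series; mu = 8 gives A_8. The Hessian of g at 0 has rank 0. Corank 2; j^3 = q*(p - 5*q)^2 has shape L^2 M (L != M), so D-series; mu = 5 gives D_5. f is A_8 but g is D_5, hence not right-equivalent.

No.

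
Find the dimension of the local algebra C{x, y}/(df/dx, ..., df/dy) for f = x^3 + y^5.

The Hessian of f at 0 is [[0, 0], [0, 0]] with rank 0, so corank 2. A Groebner basis of the Jacobian ideal J(f) in C{x,y} is {y^4, x^2}; counting standard monomials gives mu = 8. Corank 2; j^3 = x^3 is a perfect cube, so E-series; the 5-jet and mu = 8 give E_8.

8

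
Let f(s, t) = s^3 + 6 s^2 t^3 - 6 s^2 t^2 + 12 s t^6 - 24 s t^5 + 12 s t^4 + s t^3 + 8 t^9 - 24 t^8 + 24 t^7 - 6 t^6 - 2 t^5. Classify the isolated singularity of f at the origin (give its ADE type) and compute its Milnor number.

Type E_7, Milnor number mu = 7.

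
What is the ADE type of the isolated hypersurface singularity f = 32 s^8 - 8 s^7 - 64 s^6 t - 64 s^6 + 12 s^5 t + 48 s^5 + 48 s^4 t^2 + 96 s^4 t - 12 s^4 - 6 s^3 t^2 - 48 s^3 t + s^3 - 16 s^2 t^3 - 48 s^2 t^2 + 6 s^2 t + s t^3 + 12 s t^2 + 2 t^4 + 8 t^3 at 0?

The Hessian of f at 0 is [[0, 0], [0, 0]] with rank 0, so corank 2. A Groebner basis of the Jacobian ideal J(f) in C{s,t} is {-3*s^2/824 - 3*s*t/206 + t^4 - t^3/824 - 3*t^2/206, s^3 - 291*s^2/412 - 291*s*t/103 + 3199*t^3/412 - 291*t^2/103, s^2*t + 193*s^2/824 + 193*s*t/206 - 9695*t^3/2472 + 193*t^2/206, -6*s^2/103 + s*t^2 - 24*s*t/103 + 204*t^3/103 - 24*t^2/103}; counting standard monomials gives mu = 7. Corank 2; j^3 = (s + 2*t)^3 is a perfect cube, so E-series; the 4-jet and mu = 7 give E_7.

E_{7}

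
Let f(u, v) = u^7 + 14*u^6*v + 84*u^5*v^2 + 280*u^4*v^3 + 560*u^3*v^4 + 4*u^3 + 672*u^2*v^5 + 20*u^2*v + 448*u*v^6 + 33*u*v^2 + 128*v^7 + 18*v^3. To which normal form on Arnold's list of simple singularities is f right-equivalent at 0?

The Hessian of f at 0 has rank 0. Corank 2; j^3 = (u + 2*v)*(2*u + 3*v)^2 has shape L^2 M (L != M), so D-series; mu = 8 gives D_8.

D8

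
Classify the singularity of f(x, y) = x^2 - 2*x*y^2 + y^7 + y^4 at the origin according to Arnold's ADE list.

A_{6}

The Hessian of f at 0 is [[2, 0], [0, 0]] with rank 1, so corank 1. A Groebner basis of the Jacobian ideal J(f) in C{x,y} is {x^3, -x + y^2}; counting standard monomials gives mu = 6. Corank 1: A-series; mu = 6 gives A_6.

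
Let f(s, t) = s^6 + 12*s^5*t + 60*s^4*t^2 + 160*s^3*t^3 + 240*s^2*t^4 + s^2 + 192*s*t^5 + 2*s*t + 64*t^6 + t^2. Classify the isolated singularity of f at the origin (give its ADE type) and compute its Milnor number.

The Hessian of f at 0 has rank 1. Corank 1: A-series; mu = 5 gives A_5.

Type A_{5}, Milnor number mu = 5.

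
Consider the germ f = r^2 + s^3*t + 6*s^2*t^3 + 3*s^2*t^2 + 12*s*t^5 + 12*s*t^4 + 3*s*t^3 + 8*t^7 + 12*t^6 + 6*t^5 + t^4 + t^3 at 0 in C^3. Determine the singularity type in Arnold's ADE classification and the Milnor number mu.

Type E_{7}, Milnor number mu = 7.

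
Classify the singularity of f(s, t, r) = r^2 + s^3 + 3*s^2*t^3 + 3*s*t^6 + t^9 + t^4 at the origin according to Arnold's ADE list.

E_{6}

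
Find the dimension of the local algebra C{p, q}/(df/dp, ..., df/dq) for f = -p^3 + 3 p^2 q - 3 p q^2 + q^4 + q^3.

The Hessian of f at 0 has rank 0. Corank 2; j^3 = -(p - q)^3 is a perfect cube, so E-series; the 4-jet and mu = 6 give E_6.

6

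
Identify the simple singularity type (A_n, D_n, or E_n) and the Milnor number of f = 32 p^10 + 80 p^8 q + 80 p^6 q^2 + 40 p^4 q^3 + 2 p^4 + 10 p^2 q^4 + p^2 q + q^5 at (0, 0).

The Hessian of f at 0 is [[0, 0], [0, 0]] with rank 0, so corank 2. A Groebner basis of the Jacobian ideal J(f) in C{p,q} is {p^2/5 + q^4, p^3, p*q}; counting standard monomials gives mu = 6. Corank 2; j^3 = p^2*q has shape L^2 M (L != M), so D-series; mu = 6 gives D_6.

Type D_{6}, Milnor number mu = 6.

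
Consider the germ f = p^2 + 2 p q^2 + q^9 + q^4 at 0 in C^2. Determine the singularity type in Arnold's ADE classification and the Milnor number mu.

The Hessian of f at 0 has rank 1. Corank 1: A-series; mu = 8 gives A_8.

Type A_{8}, Milnor number mu = 8.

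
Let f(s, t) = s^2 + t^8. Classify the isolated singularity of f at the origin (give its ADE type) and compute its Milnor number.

Type A_7, Milnor number mu = 7.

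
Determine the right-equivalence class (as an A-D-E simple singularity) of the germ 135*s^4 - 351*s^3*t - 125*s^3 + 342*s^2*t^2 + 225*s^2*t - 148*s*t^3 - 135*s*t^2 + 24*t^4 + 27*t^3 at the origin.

The Hessian of f at 0 has rank 0. Corank 2; j^3 = -(5*s - 3*t)^3 is a perfect cube, so E-series; the 4-jet and mu = 7 give E_7.

E_{7}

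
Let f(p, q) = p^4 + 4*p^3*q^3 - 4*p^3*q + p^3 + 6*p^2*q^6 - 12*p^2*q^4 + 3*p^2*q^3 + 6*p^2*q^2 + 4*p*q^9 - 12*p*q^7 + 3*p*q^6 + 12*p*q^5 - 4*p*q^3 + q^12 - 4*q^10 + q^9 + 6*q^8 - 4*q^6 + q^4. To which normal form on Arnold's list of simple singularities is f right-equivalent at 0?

E6

The Hessian of f at 0 has rank 0. Corank 2; j^3 = p^3 is a perfect cube, so E-series; the 4-jet and mu = 6 give E_6.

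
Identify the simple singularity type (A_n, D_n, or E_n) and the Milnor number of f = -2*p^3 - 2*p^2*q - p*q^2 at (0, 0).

Type D4, Milnor number mu = 4.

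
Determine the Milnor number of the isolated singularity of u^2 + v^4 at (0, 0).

3

The Hessian of f at 0 is [[2, 0], [0, 0]] with rank 1, so corank 1. A Groebner basis of the Jacobian ideal J(f) in C{u,v} is {v^3, u}; counting standard monomials gives mu = 3. Corank 1: A-series; mu = 3 gives A_3.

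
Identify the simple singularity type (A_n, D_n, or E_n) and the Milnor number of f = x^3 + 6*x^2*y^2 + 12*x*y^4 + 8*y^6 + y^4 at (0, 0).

The Hessian of f at 0 has rank 0. Corank 2; j^3 = x^3 is a perfect cube, so E-series; the 4-jet and mu = 6 give E_6.

Type E6, Milnor number mu = 6.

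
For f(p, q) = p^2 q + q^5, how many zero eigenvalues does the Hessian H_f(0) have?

Hessian at 0 has rank 0.

2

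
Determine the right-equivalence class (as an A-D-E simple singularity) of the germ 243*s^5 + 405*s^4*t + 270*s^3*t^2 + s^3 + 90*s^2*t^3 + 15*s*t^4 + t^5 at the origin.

E_{8}

The Hessian of f at 0 has rank 0. Corank 2; j^3 = s^3 is a perfect cube, so E-series; the 5-jet and mu = 8 give E_8.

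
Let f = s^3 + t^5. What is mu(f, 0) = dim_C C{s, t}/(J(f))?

8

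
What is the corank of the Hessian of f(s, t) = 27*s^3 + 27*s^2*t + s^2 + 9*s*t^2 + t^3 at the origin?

1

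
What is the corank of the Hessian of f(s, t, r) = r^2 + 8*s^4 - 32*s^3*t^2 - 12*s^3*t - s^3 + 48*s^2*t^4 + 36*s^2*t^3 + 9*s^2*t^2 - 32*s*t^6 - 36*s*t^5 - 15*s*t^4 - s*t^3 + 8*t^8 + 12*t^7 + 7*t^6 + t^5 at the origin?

Hessian at 0 has rank 1.

2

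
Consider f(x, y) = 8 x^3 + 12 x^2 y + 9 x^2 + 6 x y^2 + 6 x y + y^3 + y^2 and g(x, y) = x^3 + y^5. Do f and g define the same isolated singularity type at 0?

No.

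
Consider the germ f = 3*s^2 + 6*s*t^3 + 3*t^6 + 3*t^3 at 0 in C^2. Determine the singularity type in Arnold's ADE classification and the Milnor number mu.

Type A2, Milnor number mu = 2.

The Hessian of f at 0 is [[6, 0], [0, 0]] with rank 1, so corank 1. A Groebner basis of the Jacobian ideal J(f) in C{s,t} is {t^2, s}; counting standard monomials gives mu = 2. Corank 1: A-series; mu = 2 gives A_2.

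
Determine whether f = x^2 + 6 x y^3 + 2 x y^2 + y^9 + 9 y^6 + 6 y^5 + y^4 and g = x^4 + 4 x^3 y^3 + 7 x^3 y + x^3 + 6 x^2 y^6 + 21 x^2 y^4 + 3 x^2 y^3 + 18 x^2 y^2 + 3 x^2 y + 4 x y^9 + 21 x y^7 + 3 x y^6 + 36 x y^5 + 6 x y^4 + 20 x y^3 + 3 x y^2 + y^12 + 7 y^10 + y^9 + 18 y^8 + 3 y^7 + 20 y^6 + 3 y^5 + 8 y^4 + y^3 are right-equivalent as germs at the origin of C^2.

No.

The Hessian of f at 0 is [[2, 0], [0, 0]] with rank 1, so corank 1. A Groebner basis of the Jacobian ideal J(f) in C{x,y} is {x^2*y^2 - 2*x^2*y/3 + x^2/3 + 4*x*y^2/9 - x*y/27 + x/81 + y^2/81, x^3 + x^2*y - 5*x^2/9 - 7*x*y^2/9 + 2*x*y/27 - 2*x/81 - 2*y^2/81, x/3 + y^3 + y^2/3}; counting standard monomials gives mu = 8. Corank 1: A-series; mu = 8 gives A_8. The Hessian of g at 0 is [[0, 0], [0, 0]] with rank 0, so corank 2. A Groebner basis of the Jacobian ideal J(g) in C{x,y} is {3*x^2 + 6*x*y + y^4 + y^3 + 3*y^2, x^3 + 9*x^2 + 18*x*y + 4*y^3 + 9*y^2, x^2*y - 5*x^2 - 10*x*y - 8*y^3/3 - 5*y^2, 2*x^2 + x*y^2 + 4*x*y + 5*y^3/3 + 2*y^2}; counting standard monomials gives mu = 7. Corank 2; j^3 = (x + y)^3 is a perfect cube, so E-series; the 4-jet and mu = 7 give E_7. f is A_8 but g is E_7, hence not right-equivalent.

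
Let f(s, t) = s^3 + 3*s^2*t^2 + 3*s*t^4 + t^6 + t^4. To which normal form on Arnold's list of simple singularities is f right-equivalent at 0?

E6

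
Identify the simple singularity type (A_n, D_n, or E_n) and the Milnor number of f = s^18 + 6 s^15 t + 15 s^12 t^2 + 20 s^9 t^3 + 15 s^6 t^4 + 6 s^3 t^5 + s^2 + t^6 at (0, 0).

Type A5, Milnor number mu = 5.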